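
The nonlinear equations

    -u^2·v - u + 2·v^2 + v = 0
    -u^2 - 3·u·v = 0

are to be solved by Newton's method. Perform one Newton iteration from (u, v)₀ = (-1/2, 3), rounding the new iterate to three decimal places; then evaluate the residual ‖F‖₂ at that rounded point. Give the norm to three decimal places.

5.200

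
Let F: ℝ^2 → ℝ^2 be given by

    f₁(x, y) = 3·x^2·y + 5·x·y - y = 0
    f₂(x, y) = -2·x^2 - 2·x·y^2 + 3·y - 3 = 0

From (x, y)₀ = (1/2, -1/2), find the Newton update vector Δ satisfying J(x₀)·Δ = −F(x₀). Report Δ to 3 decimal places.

At (1/2, -1/2): F = (-1.125, -5.250).
Jacobian J = [[6·x·y + 5·y, 3·x^2 + 5·x - 1], [-4·x - 2·y^2, -4·x·y + 3]].
At the point, J = [[-4.000, 2.250], [-2.500, 4.000]] (det J = -10.375).
Solving J·Δ = −F gives Δ = (0.705, 1.753).

(0.705, 1.753)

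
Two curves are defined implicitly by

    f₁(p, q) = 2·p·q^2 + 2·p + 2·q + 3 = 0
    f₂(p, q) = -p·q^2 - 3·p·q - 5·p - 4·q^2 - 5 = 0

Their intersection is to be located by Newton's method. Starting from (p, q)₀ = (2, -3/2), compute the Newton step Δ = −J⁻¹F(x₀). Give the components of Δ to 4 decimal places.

(0.7723, 1.8020)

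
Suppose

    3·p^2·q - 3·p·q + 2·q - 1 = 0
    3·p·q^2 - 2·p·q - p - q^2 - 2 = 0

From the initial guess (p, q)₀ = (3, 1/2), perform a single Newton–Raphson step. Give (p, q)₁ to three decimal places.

(-0.450, 1.344)

At (3, 1/2): F = (9.000, -6.000).
Jacobian J = [[6·p·q - 3·q, 3·p^2 - 3·p + 2], [3·q^2 - 2·q - 1, 6·p·q - 2·p - 2·q]].
At the point, J = [[7.500, 20.000], [-1.250, 2.000]] (det J = 40.000).
Solving J·Δ = −F gives Δ = (-3.450, 0.844).
Then the next iterate is (p, q)₁ = (-0.450, 1.344).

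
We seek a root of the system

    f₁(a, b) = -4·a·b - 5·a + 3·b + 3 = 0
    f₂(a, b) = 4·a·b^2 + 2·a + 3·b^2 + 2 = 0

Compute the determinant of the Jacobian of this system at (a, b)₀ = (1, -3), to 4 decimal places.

J = [[-4·b - 5, -4·a + 3], [4·b^2 + 2, 8·a·b + 6·b]].
At the point, J = [[7.0000, -1.0000], [38.0000, -42.0000]].
det J = -256.0000.

-256.0000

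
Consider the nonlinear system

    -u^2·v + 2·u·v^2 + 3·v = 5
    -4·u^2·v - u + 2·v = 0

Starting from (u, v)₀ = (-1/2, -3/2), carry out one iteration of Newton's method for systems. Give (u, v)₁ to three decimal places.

(-0.370, 0.410)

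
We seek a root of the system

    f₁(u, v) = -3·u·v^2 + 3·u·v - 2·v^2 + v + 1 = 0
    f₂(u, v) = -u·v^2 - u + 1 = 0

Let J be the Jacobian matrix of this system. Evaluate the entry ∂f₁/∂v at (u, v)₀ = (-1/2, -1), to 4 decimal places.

∂f₁/∂v = -6·u·v + 3·u - 4·v + 1.
At (-1/2, -1) this is 0.5000.

0.5000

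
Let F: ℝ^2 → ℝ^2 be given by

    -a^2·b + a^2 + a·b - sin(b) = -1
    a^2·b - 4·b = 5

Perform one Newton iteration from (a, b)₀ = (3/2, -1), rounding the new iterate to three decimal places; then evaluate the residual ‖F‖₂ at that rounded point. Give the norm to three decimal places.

At (3/2, -1): F = (4.84147, -3.250).
Jacobian J = [[-2·a·b + 2·a + b, -a^2 + a - cos(b)], [2·a·b, a^2 - 4]].
At the point, J = [[5.000, -1.29030], [-3.000, -1.750]] (det J = -12.62091).
Solving J·Δ = −F gives Δ = (-1.004, -0.137).
Then the next iterate is (a, b)₁ = (0.496, -1.137).
Re-evaluating at (0.496, -1.137): F = (1.86916, -0.73172), so ‖F‖₂ = 2.007.

2.007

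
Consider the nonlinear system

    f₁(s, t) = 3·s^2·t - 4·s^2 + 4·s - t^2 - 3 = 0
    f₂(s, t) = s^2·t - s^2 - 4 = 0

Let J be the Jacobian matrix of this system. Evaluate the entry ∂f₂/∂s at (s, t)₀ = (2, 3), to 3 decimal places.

∂f₂/∂s = 2·s·t - 2·s.
At (2, 3) this is 8.000.

8.000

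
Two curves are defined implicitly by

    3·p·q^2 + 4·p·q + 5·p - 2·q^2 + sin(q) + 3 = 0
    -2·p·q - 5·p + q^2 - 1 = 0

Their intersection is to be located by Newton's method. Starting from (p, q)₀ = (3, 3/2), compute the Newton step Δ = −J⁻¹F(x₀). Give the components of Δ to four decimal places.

(-2.8115, -0.0860)

At (3, 3/2): F = (52.747495, -22.7500).
Jacobian J = [[3·q^2 + 4·q + 5, 6·p·q + 4·p - 4·q + cos(q)], [-2·q - 5, -2·p + 2·q]].
At the point, J = [[17.7500, 33.070737], [-8.0000, -3.0000]] (det J = 211.315898).
Solving J·Δ = −F gives Δ = (-2.8115, -0.0860).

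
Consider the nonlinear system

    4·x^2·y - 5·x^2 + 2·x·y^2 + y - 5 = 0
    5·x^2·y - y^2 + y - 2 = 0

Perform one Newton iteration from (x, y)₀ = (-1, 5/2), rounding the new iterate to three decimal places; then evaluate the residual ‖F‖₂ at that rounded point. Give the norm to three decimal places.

At (-1, 5/2): F = (-10.000, 6.750).
Jacobian J = [[8·x·y - 10·x + 2·y^2, 4·x^2 + 4·x·y + 1], [10·x·y, 5·x^2 - 2·y + 1]].
At the point, J = [[2.500, -5.000], [-25.000, 1.000]] (det J = -122.500).
Solving J·Δ = −F gives Δ = (0.194, -1.903).
Then the next iterate is (x, y)₁ = (-0.806, 0.597).
Re-evaluating at (-0.806, 0.597): F = (-6.67438, 0.17975), so ‖F‖₂ = 6.677.

6.677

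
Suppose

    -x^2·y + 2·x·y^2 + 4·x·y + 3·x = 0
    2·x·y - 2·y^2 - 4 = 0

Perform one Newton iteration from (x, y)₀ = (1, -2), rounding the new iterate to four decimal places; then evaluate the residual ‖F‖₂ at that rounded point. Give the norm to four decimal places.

At (1, -2): F = (5.0000, -16.0000).
Jacobian J = [[-2·x·y + 2·y^2 + 4·y + 3, -x^2 + 4·x·y + 4·x], [2·y, 2·x - 4·y]].
At the point, J = [[7.0000, -5.0000], [-4.0000, 10.0000]] (det J = 50.0000).
Solving J·Δ = −F gives Δ = (0.6000, 1.8400).
Then the next iterate is (x, y)₁ = (1.6000, -0.1600).
Re-evaluating at (1.6000, -0.1600): F = (4.267520, -4.5632), so ‖F‖₂ = 6.2478.

6.2478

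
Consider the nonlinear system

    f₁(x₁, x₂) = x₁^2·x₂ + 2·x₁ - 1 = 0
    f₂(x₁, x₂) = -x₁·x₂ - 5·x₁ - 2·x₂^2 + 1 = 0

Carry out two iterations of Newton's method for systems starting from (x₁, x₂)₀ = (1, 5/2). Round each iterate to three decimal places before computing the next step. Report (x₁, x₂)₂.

At (1, 5/2): F = (3.500, -19.000).
Jacobian J = [[2·x₁·x₂ + 2, x₁^2], [-x₂ - 5, -x₁ - 4·x₂]].
At the point, J = [[7.000, 1.000], [-7.500, -11.000]] (det J = -69.500).
Solving J·Δ = −F gives Δ = (-0.281, -1.536).
Then the next iterate is (x₁, x₂)₁ = (0.719, 0.964).
Round to (0.719, 0.964) and repeat: F = (0.93635, -5.14671), J = [[3.38623, 0.51696], [-5.964, -4.575]].
Δ = (-0.131, -0.954), so (x₁, x₂)₂ = (0.588, 0.010).

(0.588, 0.010)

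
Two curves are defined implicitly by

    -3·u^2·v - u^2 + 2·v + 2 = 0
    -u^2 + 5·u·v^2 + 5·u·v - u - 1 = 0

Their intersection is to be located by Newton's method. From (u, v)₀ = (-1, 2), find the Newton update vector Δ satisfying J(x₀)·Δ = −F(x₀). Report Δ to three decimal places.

At (-1, 2): F = (-1.000, -31.000).
Jacobian J = [[-6·u·v - 2·u, -3·u^2 + 2], [-2·u + 5·v^2 + 5·v - 1, 10·u·v + 5·u]].
At the point, J = [[14.000, -1.000], [31.000, -25.000]] (det J = -319.000).
Solving J·Δ = −F gives Δ = (-0.019, -1.263).

(-0.019, -1.263)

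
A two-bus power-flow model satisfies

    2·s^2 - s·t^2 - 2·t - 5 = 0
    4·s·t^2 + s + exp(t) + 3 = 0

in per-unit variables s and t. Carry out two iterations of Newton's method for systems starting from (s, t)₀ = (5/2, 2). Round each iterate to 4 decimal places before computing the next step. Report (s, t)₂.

(1.5149, 0.3437)

At (5/2, 2): F = (-6.5000, 52.889056).
Jacobian J = [[4·s - t^2, -2·s·t - 2], [4·t^2 + 1, 8·s·t + exp(t)]].
At the point, J = [[6.0000, -12.0000], [17.0000, 47.389056]] (det J = 488.334337).
Solving J·Δ = −F gives Δ = (-0.6689, -0.8761).
Then the next iterate is (s, t)₁ = (1.8311, 1.1239).
Round to (1.8311, 1.1239) and repeat: F = (-2.854902, 17.159755), J = [[6.061249, -6.115947], [6.052605, 19.540617]].
Δ = (-0.3162, -0.7802), so (s, t)₂ = (1.5149, 0.3437).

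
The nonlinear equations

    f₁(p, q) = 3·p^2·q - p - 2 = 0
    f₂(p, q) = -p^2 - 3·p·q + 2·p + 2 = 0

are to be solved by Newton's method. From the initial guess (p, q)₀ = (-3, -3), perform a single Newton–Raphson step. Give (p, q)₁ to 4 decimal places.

At (-3, -3): F = (-80.0000, -40.0000).
Jacobian J = [[6·p·q - 1, 3·p^2], [-2·p - 3·q + 2, -3·p]].
At the point, J = [[53.0000, 27.0000], [17.0000, 9.0000]] (det J = 18.0000).
Solving J·Δ = −F gives Δ = (-20.0000, 42.2222).
Then the next iterate is (p, q)₁ = (-23.0000, 39.2222).

(-23.0000, 39.2222)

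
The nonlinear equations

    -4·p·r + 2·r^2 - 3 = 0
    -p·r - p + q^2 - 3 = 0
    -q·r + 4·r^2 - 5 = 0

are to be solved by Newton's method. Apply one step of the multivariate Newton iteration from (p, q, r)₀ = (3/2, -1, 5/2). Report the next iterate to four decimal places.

At (3/2, -1, 5/2): F = (-5.5000, -7.2500, 22.5000).
Jacobian J = [[-4·r, 0, -4·p + 4·r], [-r - 1, 2·q, -p], [0, -r, -q + 8·r]].
At the point, J = [[-10.0000, 0.0000, 4.0000], [-3.5000, -2.0000, -1.5000], [0.0000, -2.5000, 21.0000]] (det J = 492.5000).
Solving J·Δ = −F gives Δ = (-1.0236, -0.9457, -1.1840).
Then the next iterate is (p, q, r)₁ = (0.4764, -1.9457, 1.3160).

(0.4764, -1.9457, 1.3160)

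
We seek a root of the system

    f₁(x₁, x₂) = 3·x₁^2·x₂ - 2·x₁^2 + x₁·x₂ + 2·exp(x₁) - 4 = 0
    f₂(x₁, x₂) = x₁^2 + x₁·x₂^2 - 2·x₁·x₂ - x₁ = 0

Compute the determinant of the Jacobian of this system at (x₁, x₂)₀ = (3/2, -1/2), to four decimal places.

J = [[6·x₁·x₂ - 4·x₁ + x₂ + 2·exp(x₁), 3·x₁^2 + x₁], [2·x₁ + x₂^2 - 2·x₂ - 1, 2·x₁·x₂ - 2·x₁]].
At the point, J = [[-2.036622, 8.2500], [3.2500, -4.5000]].
det J = -17.6477.

-17.6477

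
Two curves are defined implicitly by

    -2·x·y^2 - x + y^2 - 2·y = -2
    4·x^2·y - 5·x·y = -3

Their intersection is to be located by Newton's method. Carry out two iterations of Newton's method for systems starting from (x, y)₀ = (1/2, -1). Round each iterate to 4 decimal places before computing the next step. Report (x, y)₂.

(0.3468, 2.0657)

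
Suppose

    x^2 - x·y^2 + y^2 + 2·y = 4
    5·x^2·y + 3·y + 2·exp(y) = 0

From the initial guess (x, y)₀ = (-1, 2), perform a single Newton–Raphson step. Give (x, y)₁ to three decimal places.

At (-1, 2): F = (9.000, 30.77811).
Jacobian J = [[2·x - y^2, -2·x·y + 2·y + 2], [10·x·y, 5·x^2 + 2·exp(y) + 3]].
At the point, J = [[-6.000, 10.000], [-20.000, 22.77811]] (det J = 63.33133).
Solving J·Δ = −F gives Δ = (1.623, 0.074).
Then the next iterate is (x, y)₁ = (0.623, 2.074).

(0.623, 2.074)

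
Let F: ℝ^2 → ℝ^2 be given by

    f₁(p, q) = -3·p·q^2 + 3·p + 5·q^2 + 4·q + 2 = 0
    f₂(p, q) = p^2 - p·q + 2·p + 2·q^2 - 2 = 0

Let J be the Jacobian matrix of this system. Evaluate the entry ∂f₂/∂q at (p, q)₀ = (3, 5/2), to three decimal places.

∂f₂/∂q = -p + 4·q.
At (3, 5/2) this is 7.000.

7.000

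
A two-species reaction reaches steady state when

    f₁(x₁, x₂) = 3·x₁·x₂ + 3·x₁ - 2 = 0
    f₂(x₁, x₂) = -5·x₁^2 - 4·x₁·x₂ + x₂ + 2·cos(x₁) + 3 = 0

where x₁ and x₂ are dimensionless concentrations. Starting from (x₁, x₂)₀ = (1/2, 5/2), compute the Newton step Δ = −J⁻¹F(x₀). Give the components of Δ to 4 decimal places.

At (1/2, 5/2): F = (3.2500, 1.005165).
Jacobian J = [[3·x₂ + 3, 3·x₁], [-10·x₁ - 4·x₂ - 2·sin(x₁), -4·x₁ + 1]].
At the point, J = [[10.5000, 1.5000], [-15.958851, -1.0000]] (det J = 13.438277).
Solving J·Δ = −F gives Δ = (0.3540, -4.6450).

(0.3540, -4.6450)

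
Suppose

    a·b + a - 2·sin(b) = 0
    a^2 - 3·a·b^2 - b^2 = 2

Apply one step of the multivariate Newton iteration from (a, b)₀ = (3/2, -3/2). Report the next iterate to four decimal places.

(13.2300, 1.9008)

At (3/2, -3/2): F = (1.244990, -12.1250).
Jacobian J = [[b + 1, a - 2·cos(b)], [2·a - 3·b^2, -6·a·b - 2·b]].
At the point, J = [[-0.5000, 1.358526], [-3.7500, 16.5000]] (det J = -3.155529).
Solving J·Δ = −F gives Δ = (11.7300, 3.4008).
Then the next iterate is (a, b)₁ = (13.2300, 1.9008).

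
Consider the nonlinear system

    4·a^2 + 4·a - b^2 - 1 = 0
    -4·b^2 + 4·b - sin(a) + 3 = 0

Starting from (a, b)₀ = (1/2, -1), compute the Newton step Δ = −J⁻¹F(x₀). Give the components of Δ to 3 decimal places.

(-0.235, 0.439)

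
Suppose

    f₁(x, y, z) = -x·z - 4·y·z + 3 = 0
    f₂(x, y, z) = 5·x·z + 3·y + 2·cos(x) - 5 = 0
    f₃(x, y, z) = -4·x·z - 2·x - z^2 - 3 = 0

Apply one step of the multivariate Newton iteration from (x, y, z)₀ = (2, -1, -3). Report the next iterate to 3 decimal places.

At (2, -1, -3): F = (-3.000, -38.83229, 8.000).
Jacobian J = [[-z, -4·z, -x - 4·y], [5·z - 2·sin(x), 3, 5·x], [-4·z - 2, 0, -4·x - 2·z]].
At the point, J = [[3.000, 12.000, 2.000], [-16.81859, 3.000, 10.000], [10.000, 0.000, -2.000]] (det J = 718.35372).
Solving J·Δ = −F gives Δ = (0.003, -0.420, 4.014).
Then the next iterate is (x, y, z)₁ = (2.003, -1.420, 1.014).

(2.003, -1.420, 1.014)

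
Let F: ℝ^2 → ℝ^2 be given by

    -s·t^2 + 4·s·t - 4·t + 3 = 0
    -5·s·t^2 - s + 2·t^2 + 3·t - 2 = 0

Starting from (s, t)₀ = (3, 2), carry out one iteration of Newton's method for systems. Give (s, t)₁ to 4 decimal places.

At (3, 2): F = (7.0000, -51.0000).
Jacobian J = [[-t^2 + 4·t, -2·s·t + 4·s - 4], [-5·t^2 - 1, -10·s·t + 4·t + 3]].
At the point, J = [[4.0000, -4.0000], [-21.0000, -49.0000]] (det J = -280.0000).
Solving J·Δ = −F gives Δ = (-1.9536, -0.2036).
Then the next iterate is (s, t)₁ = (1.0464, 1.7964).

(1.0464, 1.7964)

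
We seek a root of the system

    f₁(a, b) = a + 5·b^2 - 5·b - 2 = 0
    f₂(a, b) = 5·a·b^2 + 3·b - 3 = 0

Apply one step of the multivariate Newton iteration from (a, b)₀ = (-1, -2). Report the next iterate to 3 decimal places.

At (-1, -2): F = (27.000, -29.000).
Jacobian J = [[1, 10·b - 5], [5·b^2, 10·a·b + 3]].
At the point, J = [[1.000, -25.000], [20.000, 23.000]] (det J = 523.000).
Solving J·Δ = −F gives Δ = (0.199, 1.088).
Then the next iterate is (a, b)₁ = (-0.801, -0.912).

(-0.801, -0.912)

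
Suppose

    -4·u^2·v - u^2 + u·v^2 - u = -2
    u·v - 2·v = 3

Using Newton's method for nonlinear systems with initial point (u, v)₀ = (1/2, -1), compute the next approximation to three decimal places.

At (1/2, -1): F = (2.750, -1.500).
Jacobian J = [[-8·u·v - 2·u + v^2 - 1, -4·u^2 + 2·u·v], [v, u - 2]].
At the point, J = [[3.000, -2.000], [-1.000, -1.500]] (det J = -6.500).
Solving J·Δ = −F gives Δ = (-1.096, -0.269).
Then the next iterate is (u, v)₁ = (-0.596, -1.269).

(-0.596, -1.269)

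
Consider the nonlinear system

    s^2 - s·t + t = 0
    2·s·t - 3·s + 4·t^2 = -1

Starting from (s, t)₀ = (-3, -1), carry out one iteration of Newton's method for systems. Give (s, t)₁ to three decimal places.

At (-3, -1): F = (5.000, 20.000).
Jacobian J = [[2·s - t, -s + 1], [2·t - 3, 2·s + 8·t]].
At the point, J = [[-5.000, 4.000], [-5.000, -14.000]] (det J = 90.000).
Solving J·Δ = −F gives Δ = (1.667, 0.833).
Then the next iterate is (s, t)₁ = (-1.333, -0.167).

(-1.333, -0.167)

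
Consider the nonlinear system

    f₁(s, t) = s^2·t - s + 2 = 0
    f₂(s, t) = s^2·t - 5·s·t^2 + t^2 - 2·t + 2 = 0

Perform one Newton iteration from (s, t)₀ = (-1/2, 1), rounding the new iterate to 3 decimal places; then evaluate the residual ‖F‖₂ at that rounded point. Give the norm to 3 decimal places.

16.279

At (-1/2, 1): F = (2.750, 3.750).
Jacobian J = [[2·s·t - 1, s^2], [2·s·t - 5·t^2, s^2 - 10·s·t + 2·t - 2]].
At the point, J = [[-2.000, 0.250], [-6.000, 5.250]] (det J = -9.000).
Solving J·Δ = −F gives Δ = (1.500, 1.000).
Then the next iterate is (s, t)₁ = (1.000, 2.000).
Re-evaluating at (1.000, 2.000): F = (3.000, -16.000), so ‖F‖₂ = 16.279.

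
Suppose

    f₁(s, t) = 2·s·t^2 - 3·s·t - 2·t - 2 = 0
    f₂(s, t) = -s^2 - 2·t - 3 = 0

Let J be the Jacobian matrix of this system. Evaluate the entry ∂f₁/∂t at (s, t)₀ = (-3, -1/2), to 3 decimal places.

13.000

∂f₁/∂t = 4·s·t - 3·s - 2.
At (-3, -1/2) this is 13.000.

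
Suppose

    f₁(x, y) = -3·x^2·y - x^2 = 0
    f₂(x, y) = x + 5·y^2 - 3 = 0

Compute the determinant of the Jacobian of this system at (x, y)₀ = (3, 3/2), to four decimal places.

J = [[-6·x·y - 2·x, -3·x^2], [1, 10·y]].
At the point, J = [[-33.0000, -27.0000], [1.0000, 15.0000]].
det J = -468.0000.

-468.0000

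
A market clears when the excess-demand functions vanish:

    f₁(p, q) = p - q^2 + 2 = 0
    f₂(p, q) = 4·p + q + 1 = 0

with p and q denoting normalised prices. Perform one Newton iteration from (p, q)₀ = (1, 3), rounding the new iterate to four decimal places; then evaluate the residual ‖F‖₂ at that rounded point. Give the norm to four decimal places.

At (1, 3): F = (-6.0000, 8.0000).
Jacobian J = [[1, -2·q], [4, 1]].
At the point, J = [[1.0000, -6.0000], [4.0000, 1.0000]] (det J = 25.0000).
Solving J·Δ = −F gives Δ = (-1.6800, -1.2800).
Then the next iterate is (p, q)₁ = (-0.6800, 1.7200).
Re-evaluating at (-0.6800, 1.7200): F = (-1.6384, 0.0000), so ‖F‖₂ = 1.6384.

1.6384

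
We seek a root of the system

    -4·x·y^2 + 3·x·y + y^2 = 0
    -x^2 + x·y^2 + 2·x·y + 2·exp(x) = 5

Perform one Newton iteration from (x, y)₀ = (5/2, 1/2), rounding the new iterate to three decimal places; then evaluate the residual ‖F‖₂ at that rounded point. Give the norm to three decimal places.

7.090

At (5/2, 1/2): F = (1.500, 16.23999).
Jacobian J = [[-4·y^2 + 3·y, -8·x·y + 3·x + 2·y], [-2·x + y^2 + 2·y + 2·exp(x), 2·x·y + 2·x]].
At the point, J = [[0.500, -1.500], [20.61499, 7.500]] (det J = 34.67248).
Solving J·Δ = −F gives Δ = (-1.027, 0.658).
Then the next iterate is (x, y)₁ = (1.473, 1.158).
Re-evaluating at (1.473, 1.158): F = (-1.44279, 6.94158), so ‖F‖₂ = 7.090.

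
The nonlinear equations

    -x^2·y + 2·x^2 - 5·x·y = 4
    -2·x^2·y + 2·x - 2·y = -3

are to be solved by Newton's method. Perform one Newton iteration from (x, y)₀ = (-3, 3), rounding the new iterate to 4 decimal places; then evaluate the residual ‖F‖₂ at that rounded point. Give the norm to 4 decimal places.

At (-3, 3): F = (32.0000, -63.0000).
Jacobian J = [[-2·x·y + 4·x - 5·y, -x^2 - 5·x], [-4·x·y + 2, -2·x^2 - 2]].
At the point, J = [[-9.0000, 6.0000], [38.0000, -20.0000]] (det J = -48.0000).
Solving J·Δ = −F gives Δ = (-5.4583, -13.5208).
Then the next iterate is (x, y)₁ = (-8.4583, -10.5208).
Re-evaluating at (-8.4583, -10.5208): F = (446.833164, 1512.500799), so ‖F‖₂ = 1577.1235.

1577.1235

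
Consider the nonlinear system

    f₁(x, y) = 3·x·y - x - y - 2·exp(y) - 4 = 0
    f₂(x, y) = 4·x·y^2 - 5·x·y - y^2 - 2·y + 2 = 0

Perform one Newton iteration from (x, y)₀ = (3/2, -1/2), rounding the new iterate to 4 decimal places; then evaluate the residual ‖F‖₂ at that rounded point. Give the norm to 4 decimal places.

13.0092

At (3/2, -1/2): F = (-8.463061, 8.0000).
Jacobian J = [[3·y - 1, 3·x - 2·exp(y) - 1], [4·y^2 - 5·y, 8·x·y - 5·x - 2·y - 2]].
At the point, J = [[-2.5000, 2.286939], [3.5000, -14.5000]] (det J = 28.245715).
Solving J·Δ = −F gives Δ = (-3.6968, -0.3406).
Then the next iterate is (x, y)₁ = (-2.1968, -0.8406).
Re-evaluating at (-2.1968, -0.8406): F = (3.714387, -12.467668), so ‖F‖₂ = 13.0092.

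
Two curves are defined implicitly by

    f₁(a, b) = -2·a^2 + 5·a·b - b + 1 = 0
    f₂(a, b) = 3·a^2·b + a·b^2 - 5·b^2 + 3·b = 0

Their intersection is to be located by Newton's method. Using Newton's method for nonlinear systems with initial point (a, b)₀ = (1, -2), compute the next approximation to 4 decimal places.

At (1, -2): F = (-9.0000, -28.0000).
Jacobian J = [[-4·a + 5·b, 5·a - 1], [6·a·b + b^2, 3·a^2 + 2·a·b - 10·b + 3]].
At the point, J = [[-14.0000, 4.0000], [-8.0000, 22.0000]] (det J = -276.0000).
Solving J·Δ = −F gives Δ = (-0.3116, 1.1594).
Then the next iterate is (a, b)₁ = (0.6884, -0.8406).

(0.6884, -0.8406)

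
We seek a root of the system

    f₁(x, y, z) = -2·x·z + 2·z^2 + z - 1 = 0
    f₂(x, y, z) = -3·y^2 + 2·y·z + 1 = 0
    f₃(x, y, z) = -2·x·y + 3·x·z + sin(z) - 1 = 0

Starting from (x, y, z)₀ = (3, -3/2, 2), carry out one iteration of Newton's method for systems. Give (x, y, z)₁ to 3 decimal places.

At (3, -3/2, 2): F = (-3.000, -11.750, 26.90930).
Jacobian J = [[-2·z, 0, -2·x + 4·z + 1], [0, -6·y + 2·z, 2·y], [-2·y + 3·z, -2·x, 3·x + cos(z)]].
At the point, J = [[-4.000, 0.000, 3.000], [0.000, 13.000, -3.000], [9.000, -6.000, 8.58385]] (det J = -725.36036).
Solving J·Δ = −F gives Δ = (-1.542, 0.660, -1.056).
Then the next iterate is (x, y, z)₁ = (1.458, -0.840, 0.944).

(1.458, -0.840, 0.944)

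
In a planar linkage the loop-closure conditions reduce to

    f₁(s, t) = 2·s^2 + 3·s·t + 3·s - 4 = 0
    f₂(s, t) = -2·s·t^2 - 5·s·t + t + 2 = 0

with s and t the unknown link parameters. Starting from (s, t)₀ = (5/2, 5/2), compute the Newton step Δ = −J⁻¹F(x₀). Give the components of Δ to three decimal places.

At (5/2, 5/2): F = (34.750, -58.000).
Jacobian J = [[4·s + 3·t + 3, 3·s], [-2·t^2 - 5·t, -4·s·t - 5·s + 1]].
At the point, J = [[20.500, 7.500], [-25.000, -36.500]] (det J = -560.750).
Solving J·Δ = −F gives Δ = (-1.486, -0.571).

(-1.486, -0.571)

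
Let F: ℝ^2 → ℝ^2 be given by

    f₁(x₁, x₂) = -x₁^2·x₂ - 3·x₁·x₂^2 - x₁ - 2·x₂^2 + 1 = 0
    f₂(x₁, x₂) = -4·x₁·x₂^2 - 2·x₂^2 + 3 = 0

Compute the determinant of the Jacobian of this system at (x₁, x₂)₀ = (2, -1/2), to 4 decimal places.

6.5000

J = [[-2·x₁·x₂ - 3·x₂^2 - 1, -x₁^2 - 6·x₁·x₂ - 4·x₂], [-4·x₂^2, -8·x₁·x₂ - 4·x₂]].
At the point, J = [[0.2500, 4.0000], [-1.0000, 10.0000]].
det J = 6.5000.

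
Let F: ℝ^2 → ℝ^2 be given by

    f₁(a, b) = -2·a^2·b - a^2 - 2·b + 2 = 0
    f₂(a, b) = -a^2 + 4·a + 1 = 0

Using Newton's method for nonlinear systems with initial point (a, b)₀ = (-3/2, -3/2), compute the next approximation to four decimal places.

(-0.4643, -0.9945)

At (-3/2, -3/2): F = (9.5000, -7.2500).
Jacobian J = [[-4·a·b - 2·a, -2·a^2 - 2], [-2·a + 4, 0]].
At the point, J = [[-6.0000, -6.5000], [7.0000, 0.0000]] (det J = 45.5000).
Solving J·Δ = −F gives Δ = (1.0357, 0.5055).
Then the next iterate is (a, b)₁ = (-0.4643, -0.9945).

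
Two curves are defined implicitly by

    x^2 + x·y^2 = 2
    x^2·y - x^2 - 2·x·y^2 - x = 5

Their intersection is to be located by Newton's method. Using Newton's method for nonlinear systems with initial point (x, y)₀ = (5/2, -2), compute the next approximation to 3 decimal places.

At (5/2, -2): F = (14.250, -46.250).
Jacobian J = [[2·x + y^2, 2·x·y], [2·x·y - 2·x - 2·y^2 - 1, x^2 - 4·x·y]].
At the point, J = [[9.000, -10.000], [-24.000, 26.250]] (det J = -3.750).
Solving J·Δ = −F gives Δ = (-23.583, -19.800).
Then the next iterate is (x, y)₁ = (-21.083, -21.800).

(-21.083, -21.800)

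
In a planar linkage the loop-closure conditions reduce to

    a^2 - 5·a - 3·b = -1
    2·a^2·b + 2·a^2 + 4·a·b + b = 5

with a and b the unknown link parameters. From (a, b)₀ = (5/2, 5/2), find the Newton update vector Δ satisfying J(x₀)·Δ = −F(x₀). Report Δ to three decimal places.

(0.747, -4.250)

At (5/2, 5/2): F = (-12.750, 66.250).
Jacobian J = [[2·a - 5, -3], [4·a·b + 4·a + 4·b, 2·a^2 + 4·a + 1]].
At the point, J = [[0.000, -3.000], [45.000, 23.500]] (det J = 135.000).
Solving J·Δ = −F gives Δ = (0.747, -4.250).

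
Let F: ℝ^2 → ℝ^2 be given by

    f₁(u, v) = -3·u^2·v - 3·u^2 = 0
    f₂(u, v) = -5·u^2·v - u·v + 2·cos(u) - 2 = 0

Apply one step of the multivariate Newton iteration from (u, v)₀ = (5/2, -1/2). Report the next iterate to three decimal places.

At (5/2, -1/2): F = (-9.375, 13.27271).
Jacobian J = [[-6·u·v - 6·u, -3·u^2], [-10·u·v - v - 2·sin(u), -5·u^2 - u]].
At the point, J = [[-7.500, -18.750], [11.80306, -33.750]] (det J = 474.43229).
Solving J·Δ = −F gives Δ = (-1.191, -0.023).
Then the next iterate is (u, v)₁ = (1.309, -0.523).

(1.309, -0.523)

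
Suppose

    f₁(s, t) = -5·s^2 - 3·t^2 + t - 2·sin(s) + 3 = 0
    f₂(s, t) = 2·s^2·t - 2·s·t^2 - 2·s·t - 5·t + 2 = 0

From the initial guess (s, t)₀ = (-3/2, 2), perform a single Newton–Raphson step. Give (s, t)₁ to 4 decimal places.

(-2.0499, -0.2205)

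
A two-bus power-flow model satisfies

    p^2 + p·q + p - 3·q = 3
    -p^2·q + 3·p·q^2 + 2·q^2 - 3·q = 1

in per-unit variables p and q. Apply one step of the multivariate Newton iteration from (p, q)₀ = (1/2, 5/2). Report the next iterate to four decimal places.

(1.3520, 0.6337)

At (1/2, 5/2): F = (-8.5000, 12.7500).
Jacobian J = [[2·p + q + 1, p - 3], [-2·p·q + 3·q^2, -p^2 + 6·p·q + 4·q - 3]].
At the point, J = [[4.5000, -2.5000], [16.2500, 14.2500]] (det J = 104.7500).
Solving J·Δ = −F gives Δ = (0.8520, -1.8663).
Then the next iterate is (p, q)₁ = (1.3520, 0.6337).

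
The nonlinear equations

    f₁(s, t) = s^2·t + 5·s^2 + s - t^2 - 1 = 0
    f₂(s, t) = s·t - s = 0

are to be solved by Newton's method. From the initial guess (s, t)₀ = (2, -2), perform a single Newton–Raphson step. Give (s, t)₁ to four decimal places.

(0.6800, -0.9800)

At (2, -2): F = (9.0000, -6.0000).
Jacobian J = [[2·s·t + 10·s + 1, s^2 - 2·t], [t - 1, s]].
At the point, J = [[13.0000, 8.0000], [-3.0000, 2.0000]] (det J = 50.0000).
Solving J·Δ = −F gives Δ = (-1.3200, 1.0200).
Then the next iterate is (s, t)₁ = (0.6800, -0.9800).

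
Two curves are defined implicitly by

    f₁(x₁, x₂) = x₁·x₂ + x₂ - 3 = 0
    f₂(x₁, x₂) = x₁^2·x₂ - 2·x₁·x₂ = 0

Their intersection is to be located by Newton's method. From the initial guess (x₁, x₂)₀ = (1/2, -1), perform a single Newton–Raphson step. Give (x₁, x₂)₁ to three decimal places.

At (1/2, -1): F = (-4.500, 0.750).
Jacobian J = [[x₂, x₁ + 1], [2·x₁·x₂ - 2·x₂, x₁^2 - 2·x₁]].
At the point, J = [[-1.000, 1.500], [1.000, -0.750]] (det J = -0.750).
Solving J·Δ = −F gives Δ = (3.000, 5.000).
Then the next iterate is (x₁, x₂)₁ = (3.500, 4.000).

(3.500, 4.000)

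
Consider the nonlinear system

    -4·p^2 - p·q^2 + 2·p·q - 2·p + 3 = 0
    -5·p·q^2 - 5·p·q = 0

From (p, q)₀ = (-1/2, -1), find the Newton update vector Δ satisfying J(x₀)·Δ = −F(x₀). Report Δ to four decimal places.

(4.5000, 0.0000)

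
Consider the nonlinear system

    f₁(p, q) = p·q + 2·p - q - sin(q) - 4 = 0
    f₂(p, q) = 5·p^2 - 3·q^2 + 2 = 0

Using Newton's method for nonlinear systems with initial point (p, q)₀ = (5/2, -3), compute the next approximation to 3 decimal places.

At (5/2, -3): F = (-3.35888, 6.250).
Jacobian J = [[q + 2, p - cos(q) - 1], [10·p, -6·q]].
At the point, J = [[-1.000, 2.48999], [25.000, 18.000]] (det J = -80.24981).
Solving J·Δ = −F gives Δ = (-0.947, 0.969).
Then the next iterate is (p, q)₁ = (1.553, -2.031).

(1.553, -2.031)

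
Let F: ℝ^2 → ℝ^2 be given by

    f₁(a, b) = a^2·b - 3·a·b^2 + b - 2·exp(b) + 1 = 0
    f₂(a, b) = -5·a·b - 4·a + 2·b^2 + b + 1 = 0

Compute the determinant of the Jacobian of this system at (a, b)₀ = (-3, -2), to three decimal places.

J = [[2·a·b - 3·b^2, a^2 - 6·a·b - 2·exp(b) + 1], [-5·b - 4, -5·a + 4·b + 1]].
At the point, J = [[0.000, -26.27067], [6.000, 8.000]].
det J = 157.624.

157.624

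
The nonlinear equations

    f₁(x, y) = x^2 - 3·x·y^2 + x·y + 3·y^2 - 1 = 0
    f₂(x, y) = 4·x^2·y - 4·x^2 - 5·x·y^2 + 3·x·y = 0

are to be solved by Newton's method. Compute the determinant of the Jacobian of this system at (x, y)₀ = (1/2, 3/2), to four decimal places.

J = [[2·x - 3·y^2 + y, -6·x·y + x + 6·y], [8·x·y - 8·x - 5·y^2 + 3·y, 4·x^2 - 10·x·y + 3·x]].
At the point, J = [[-4.2500, 5.0000], [-4.7500, -5.0000]].
det J = 45.0000.

45.0000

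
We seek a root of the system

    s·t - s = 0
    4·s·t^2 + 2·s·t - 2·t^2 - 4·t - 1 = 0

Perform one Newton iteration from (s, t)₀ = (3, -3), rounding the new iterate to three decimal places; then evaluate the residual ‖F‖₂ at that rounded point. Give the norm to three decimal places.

13.772

At (3, -3): F = (-12.000, 83.000).
Jacobian J = [[t - 1, s], [4·t^2 + 2·t, 8·s·t + 2·s - 4·t - 4]].
At the point, J = [[-4.000, 3.000], [30.000, -58.000]] (det J = 142.000).
Solving J·Δ = −F gives Δ = (-3.148, -0.197).
Then the next iterate is (s, t)₁ = (-0.148, -3.197).
Re-evaluating at (-0.148, -3.197): F = (0.62116, -13.75802), so ‖F‖₂ = 13.772.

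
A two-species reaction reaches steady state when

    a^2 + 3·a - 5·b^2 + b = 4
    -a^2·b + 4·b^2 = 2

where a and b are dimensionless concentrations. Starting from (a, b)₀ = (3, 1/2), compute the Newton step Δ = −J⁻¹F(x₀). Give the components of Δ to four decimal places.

At (3, 1/2): F = (13.2500, -5.5000).
Jacobian J = [[2·a + 3, -10·b + 1], [-2·a·b, -a^2 + 8·b]].
At the point, J = [[9.0000, -4.0000], [-3.0000, -5.0000]] (det J = -57.0000).
Solving J·Δ = −F gives Δ = (-1.5482, -0.1711).

(-1.5482, -0.1711)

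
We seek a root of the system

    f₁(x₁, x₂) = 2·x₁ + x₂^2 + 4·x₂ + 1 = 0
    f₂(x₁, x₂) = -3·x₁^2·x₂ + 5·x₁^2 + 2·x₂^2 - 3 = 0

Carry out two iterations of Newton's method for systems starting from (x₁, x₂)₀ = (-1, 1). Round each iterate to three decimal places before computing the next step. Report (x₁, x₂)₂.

(-0.808, 0.154)

At (-1, 1): F = (4.000, 1.000).
Jacobian J = [[2, 2·x₂ + 4], [-6·x₁·x₂ + 10·x₁, -3·x₁^2 + 4·x₂]].
At the point, J = [[2.000, 6.000], [-4.000, 1.000]] (det J = 26.000).
Solving J·Δ = −F gives Δ = (0.077, -0.692).
Then the next iterate is (x₁, x₂)₁ = (-0.923, 0.308).
Round to (-0.923, 0.308) and repeat: F = (0.48086, 0.66219), J = [[2.000, 4.616], [-7.52430, -1.32379]].
Δ = (0.115, -0.154), so (x₁, x₂)₂ = (-0.808, 0.154).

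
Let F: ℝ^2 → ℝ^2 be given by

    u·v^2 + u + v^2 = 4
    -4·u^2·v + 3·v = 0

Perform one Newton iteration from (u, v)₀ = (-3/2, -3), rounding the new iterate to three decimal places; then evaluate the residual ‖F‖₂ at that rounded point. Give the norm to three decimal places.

At (-3/2, -3): F = (-10.000, 18.000).
Jacobian J = [[v^2 + 1, 2·u·v + 2·v], [-8·u·v, -4·u^2 + 3]].
At the point, J = [[10.000, 3.000], [-36.000, -6.000]] (det J = 48.000).
Solving J·Δ = −F gives Δ = (-0.125, 3.750).
Then the next iterate is (u, v)₁ = (-1.625, 0.750).
Re-evaluating at (-1.625, 0.750): F = (-5.97656, -5.67188), so ‖F‖₂ = 8.240.

8.240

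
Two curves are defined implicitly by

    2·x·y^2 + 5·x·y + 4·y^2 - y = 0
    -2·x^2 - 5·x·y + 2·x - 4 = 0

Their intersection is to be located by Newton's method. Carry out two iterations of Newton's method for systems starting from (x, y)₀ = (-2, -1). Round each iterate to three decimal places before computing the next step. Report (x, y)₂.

At (-2, -1): F = (11.000, -26.000).
Jacobian J = [[2·y^2 + 5·y, 4·x·y + 5·x + 8·y - 1], [-4·x - 5·y + 2, -5·x]].
At the point, J = [[-3.000, -11.000], [15.000, 10.000]] (det J = 135.000).
Solving J·Δ = −F gives Δ = (1.304, 0.644).
Then the next iterate is (x, y)₁ = (-0.696, -0.356).
Round to (-0.696, -0.356) and repeat: F = (1.92541, -7.59971), J = [[-1.52653, -6.33690], [6.564, 3.480]].
Δ = (1.143, 0.029), so (x, y)₂ = (0.447, -0.327).

(0.447, -0.327)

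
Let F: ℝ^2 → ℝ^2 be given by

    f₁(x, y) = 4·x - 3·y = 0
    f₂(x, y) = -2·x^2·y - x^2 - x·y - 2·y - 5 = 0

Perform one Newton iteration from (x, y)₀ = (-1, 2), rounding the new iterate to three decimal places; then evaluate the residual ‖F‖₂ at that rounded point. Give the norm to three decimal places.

At (-1, 2): F = (-10.000, -12.000).
Jacobian J = [[4, -3], [-4·x·y - 2·x - y, -2·x^2 - x - 2]].
At the point, J = [[4.000, -3.000], [8.000, -3.000]] (det J = 12.000).
Solving J·Δ = −F gives Δ = (0.500, -2.667).
Then the next iterate is (x, y)₁ = (-0.500, -0.667).
Re-evaluating at (-0.500, -0.667): F = (0.001, -3.916), so ‖F‖₂ = 3.916.

3.916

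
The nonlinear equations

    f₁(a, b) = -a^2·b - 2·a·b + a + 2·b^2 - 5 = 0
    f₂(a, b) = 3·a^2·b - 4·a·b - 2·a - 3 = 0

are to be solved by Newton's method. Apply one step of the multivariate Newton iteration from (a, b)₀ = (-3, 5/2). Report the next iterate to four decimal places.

(-2.0091, 1.3714)

At (-3, 5/2): F = (-3.0000, 100.5000).
Jacobian J = [[-2·a·b - 2·b + 1, -a^2 - 2·a + 4·b], [6·a·b - 4·b - 2, 3·a^2 - 4·a]].
At the point, J = [[11.0000, 7.0000], [-57.0000, 39.0000]] (det J = 828.0000).
Solving J·Δ = −F gives Δ = (0.9909, -1.1286).
Then the next iterate is (a, b)₁ = (-2.0091, 1.3714).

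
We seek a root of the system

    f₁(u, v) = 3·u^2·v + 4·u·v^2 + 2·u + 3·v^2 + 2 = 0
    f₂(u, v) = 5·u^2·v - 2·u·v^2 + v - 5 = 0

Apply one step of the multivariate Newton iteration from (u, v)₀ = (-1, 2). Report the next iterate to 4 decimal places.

At (-1, 2): F = (2.0000, 15.0000).
Jacobian J = [[6·u·v + 4·v^2 + 2, 3·u^2 + 8·u·v + 6·v], [10·u·v - 2·v^2, 5·u^2 - 4·u·v + 1]].
At the point, J = [[6.0000, -1.0000], [-28.0000, 14.0000]] (det J = 56.0000).
Solving J·Δ = −F gives Δ = (-0.7679, -2.6071).
Then the next iterate is (u, v)₁ = (-1.7679, -0.6071).

(-1.7679, -0.6071)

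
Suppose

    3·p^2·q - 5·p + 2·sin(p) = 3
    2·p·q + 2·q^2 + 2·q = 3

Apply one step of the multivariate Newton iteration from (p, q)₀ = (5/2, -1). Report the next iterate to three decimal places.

(4.362, 2.908)

At (5/2, -1): F = (-33.05306, -8.000).
Jacobian J = [[6·p·q + 2·cos(p) - 5, 3·p^2], [2·q, 2·p + 4·q + 2]].
At the point, J = [[-21.60229, 18.750], [-2.000, 3.000]] (det J = -27.30686).
Solving J·Δ = −F gives Δ = (1.862, 3.908).
Then the next iterate is (p, q)₁ = (4.362, 2.908).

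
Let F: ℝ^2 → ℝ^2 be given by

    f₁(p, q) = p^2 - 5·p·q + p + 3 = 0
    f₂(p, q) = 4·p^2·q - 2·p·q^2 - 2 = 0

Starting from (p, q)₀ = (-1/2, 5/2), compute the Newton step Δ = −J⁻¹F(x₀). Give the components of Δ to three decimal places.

At (-1/2, 5/2): F = (9.000, 6.750).
Jacobian J = [[2·p - 5·q + 1, -5·p], [8·p·q - 2·q^2, 4·p^2 - 4·p·q]].
At the point, J = [[-12.500, 2.500], [-22.500, 6.000]] (det J = -18.750).
Solving J·Δ = −F gives Δ = (1.980, 6.300).

(1.980, 6.300)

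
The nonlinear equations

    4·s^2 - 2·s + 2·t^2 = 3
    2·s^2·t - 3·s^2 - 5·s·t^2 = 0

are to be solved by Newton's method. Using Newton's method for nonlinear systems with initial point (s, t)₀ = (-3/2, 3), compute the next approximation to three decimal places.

At (-3/2, 3): F = (27.000, 74.250).
Jacobian J = [[8·s - 2, 4·t], [4·s·t - 6·s - 5·t^2, 2·s^2 - 10·s·t]].
At the point, J = [[-14.000, 12.000], [-54.000, 49.500]] (det J = -45.000).
Solving J·Δ = −F gives Δ = (9.900, 9.300).
Then the next iterate is (s, t)₁ = (8.400, 12.300).

(8.400, 12.300)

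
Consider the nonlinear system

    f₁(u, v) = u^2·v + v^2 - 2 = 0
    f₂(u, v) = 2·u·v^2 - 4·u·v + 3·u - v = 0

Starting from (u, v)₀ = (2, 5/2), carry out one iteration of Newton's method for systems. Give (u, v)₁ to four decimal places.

At (2, 5/2): F = (14.2500, 8.5000).
Jacobian J = [[2·u·v, u^2 + 2·v], [2·v^2 - 4·v + 3, 4·u·v - 4·u - 1]].
At the point, J = [[10.0000, 9.0000], [5.5000, 11.0000]] (det J = 60.5000).
Solving J·Δ = −F gives Δ = (-1.3264, -0.1095).
Then the next iterate is (u, v)₁ = (0.6736, 2.3905).

(0.6736, 2.3905)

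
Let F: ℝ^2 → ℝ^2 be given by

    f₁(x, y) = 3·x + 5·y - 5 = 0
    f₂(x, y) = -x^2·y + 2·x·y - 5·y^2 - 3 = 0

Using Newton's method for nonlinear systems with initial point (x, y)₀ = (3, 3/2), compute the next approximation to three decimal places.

(-1.719, 2.031)

At (3, 3/2): F = (11.500, -18.750).
Jacobian J = [[3, 5], [-2·x·y + 2·y, -x^2 + 2·x - 10·y]].
At the point, J = [[3.000, 5.000], [-6.000, -18.000]] (det J = -24.000).
Solving J·Δ = −F gives Δ = (-4.719, 0.531).
Then the next iterate is (x, y)₁ = (-1.719, 2.031).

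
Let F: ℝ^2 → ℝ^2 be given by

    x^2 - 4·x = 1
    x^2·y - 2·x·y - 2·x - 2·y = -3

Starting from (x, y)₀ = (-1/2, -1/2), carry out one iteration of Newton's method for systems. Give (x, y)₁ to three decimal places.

At (-1/2, -1/2): F = (1.250, 4.375).
Jacobian J = [[2·x - 4, 0], [2·x·y - 2·y - 2, x^2 - 2·x - 2]].
At the point, J = [[-5.000, 0.000], [-0.500, -0.750]] (det J = 3.750).
Solving J·Δ = −F gives Δ = (0.250, 5.667).
Then the next iterate is (x, y)₁ = (-0.250, 5.167).

(-0.250, 5.167)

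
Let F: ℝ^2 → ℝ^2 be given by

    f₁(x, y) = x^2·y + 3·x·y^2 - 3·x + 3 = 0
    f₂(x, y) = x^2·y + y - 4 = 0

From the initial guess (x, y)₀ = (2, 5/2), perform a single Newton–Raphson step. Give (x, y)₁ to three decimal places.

At (2, 5/2): F = (44.500, 8.500).
Jacobian J = [[2·x·y + 3·y^2 - 3, x^2 + 6·x·y], [2·x·y, x^2 + 1]].
At the point, J = [[25.750, 34.000], [10.000, 5.000]] (det J = -211.250).
Solving J·Δ = −F gives Δ = (-0.315, -1.070).
Then the next iterate is (x, y)₁ = (1.685, 1.430).

(1.685, 1.430)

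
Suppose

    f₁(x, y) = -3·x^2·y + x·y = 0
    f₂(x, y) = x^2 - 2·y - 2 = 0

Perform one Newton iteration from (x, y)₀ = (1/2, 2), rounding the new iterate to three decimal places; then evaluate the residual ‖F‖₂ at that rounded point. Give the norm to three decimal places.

0.309

At (1/2, 2): F = (-0.500, -5.750).
Jacobian J = [[-6·x·y + y, -3·x^2 + x], [2·x, -2]].
At the point, J = [[-4.000, -0.250], [1.000, -2.000]] (det J = 8.250).
Solving J·Δ = −F gives Δ = (0.053, -2.848).
Then the next iterate is (x, y)₁ = (0.553, -0.848).
Re-evaluating at (0.553, -0.848): F = (0.30903, 0.00181), so ‖F‖₂ = 0.309.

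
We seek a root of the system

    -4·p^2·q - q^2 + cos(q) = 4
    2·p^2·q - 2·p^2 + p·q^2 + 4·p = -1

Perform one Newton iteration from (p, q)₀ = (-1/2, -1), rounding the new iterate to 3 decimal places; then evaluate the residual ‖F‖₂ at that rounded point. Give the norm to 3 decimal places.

At (-1/2, -1): F = (-3.45970, -2.500).
Jacobian J = [[-8·p·q, -4·p^2 - 2·q - sin(q)], [4·p·q - 4·p + q^2 + 4, 2·p^2 + 2·p·q]].
At the point, J = [[-4.000, 1.84147], [9.000, 1.500]] (det J = -22.57324).
Solving J·Δ = −F gives Δ = (-0.026, 1.822).
Then the next iterate is (p, q)₁ = (-0.526, 0.822).
Re-evaluating at (-0.526, 0.822): F = (-4.90464, -1.55791), so ‖F‖₂ = 5.146.

5.146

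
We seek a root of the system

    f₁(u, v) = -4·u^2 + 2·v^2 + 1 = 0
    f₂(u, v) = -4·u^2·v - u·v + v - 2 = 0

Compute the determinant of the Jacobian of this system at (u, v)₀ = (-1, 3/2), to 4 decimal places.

J = [[-8·u, 4·v], [-8·u·v - v, -4·u^2 - u + 1]].
At the point, J = [[8.0000, 6.0000], [10.5000, -2.0000]].
det J = -79.0000.

-79.0000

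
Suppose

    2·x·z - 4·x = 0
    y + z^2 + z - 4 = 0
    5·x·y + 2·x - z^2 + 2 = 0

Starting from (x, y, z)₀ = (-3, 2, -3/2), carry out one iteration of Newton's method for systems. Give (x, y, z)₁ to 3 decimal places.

At (-3, 2, -3/2): F = (21.000, -1.250, -36.250).
Jacobian J = [[2·z - 4, 0, 2·x], [0, 1, 2·z + 1], [5·y + 2, 5·x, -2·z]].
At the point, J = [[-7.000, 0.000, -6.000], [0.000, 1.000, -2.000], [12.000, -15.000, 3.000]] (det J = 261.000).
Solving J·Δ = −F gives Δ = (3.437, 0.231, -0.510).
Then the next iterate is (x, y, z)₁ = (0.437, 2.231, -2.010).

(0.437, 2.231, -2.010)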